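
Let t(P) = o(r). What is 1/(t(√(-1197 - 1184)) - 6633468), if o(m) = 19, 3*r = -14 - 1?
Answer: -1/6633449 ≈ -1.5075e-7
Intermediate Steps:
r = -5 (r = (-14 - 1)/3 = (⅓)*(-15) = -5)
t(P) = 19
1/(t(√(-1197 - 1184)) - 6633468) = 1/(19 - 6633468) = 1/(-6633449) = -1/6633449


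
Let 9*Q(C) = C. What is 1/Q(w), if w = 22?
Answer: 9/22 ≈ 0.40909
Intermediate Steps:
Q(C) = C/9
1/Q(w) = 1/((⅑)*22) = 1/(22/9) = 9/22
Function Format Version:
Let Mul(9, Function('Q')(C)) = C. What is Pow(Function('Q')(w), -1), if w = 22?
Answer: Rational(9, 22) ≈ 0.40909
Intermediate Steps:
Function('Q')(C) = Mul(Rational(1, 9), C)
Pow(Function('Q')(w), -1) = Pow(Mul(Rational(1, 9), 22), -1) = Pow(Rational(22, 9), -1) = Rational(9, 22)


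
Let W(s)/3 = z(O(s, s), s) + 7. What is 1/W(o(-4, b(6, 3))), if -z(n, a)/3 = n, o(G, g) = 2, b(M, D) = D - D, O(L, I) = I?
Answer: 1/3 ≈ 0.33333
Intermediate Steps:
b(M, D) = 0
z(n, a) = -3*n
W(s) = 21 - 9*s (W(s) = 3*(-3*s + 7) = 3*(7 - 3*s) = 21 - 9*s)
1/W(o(-4, b(6, 3))) = 1/(21 - 9*2) = 1/(21 - 18) = 1/3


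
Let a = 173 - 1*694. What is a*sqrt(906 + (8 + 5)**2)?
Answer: -2605*sqrt(43) ≈ -17082.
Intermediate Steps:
a = -521 (a = 173 - 694 = -521)
a*sqrt(906 + (8 + 5)**2) = -521*sqrt(906 + (8 + 5)**2) = -521*sqrt(906 + 13**2) = -521*sqrt(906 + 169) = -2605*sqrt(43)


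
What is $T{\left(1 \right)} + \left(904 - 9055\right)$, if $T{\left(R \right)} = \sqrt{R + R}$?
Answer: $-8151 + \sqrt{2} \approx -8149.6$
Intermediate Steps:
$T{\left(R \right)} = \sqrt{2} \sqrt{R}$ ($T{\left(R \right)} = \sqrt{2 R} = \sqrt{2} \sqrt{R}$)
$T{\left(1 \right)} + \left(904 - 9055\right) = \sqrt{2} \sqrt{1} + \left(904 - 9055\right) = \sqrt{2} \cdot 1 - 8151 = \sqrt{2} - 8151 = -8151 + \sqrt{2}$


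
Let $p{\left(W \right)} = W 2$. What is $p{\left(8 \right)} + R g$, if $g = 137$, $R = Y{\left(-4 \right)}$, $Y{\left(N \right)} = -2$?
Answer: $-258$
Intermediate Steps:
$p{\left(W \right)} = 2 W$
$R = -2$
$p{\left(8 \right)} + R g = 2 \cdot 8 - 274 = 16 - 274 = -258$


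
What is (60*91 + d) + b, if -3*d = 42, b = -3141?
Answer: 2305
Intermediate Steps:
d = -14 (d = -⅓*42 = -14)
(60*91 + d) + b = (60*91 - 14) - 3141 = (5460 - 14) - 3141 = 5446 - 3141 = 2305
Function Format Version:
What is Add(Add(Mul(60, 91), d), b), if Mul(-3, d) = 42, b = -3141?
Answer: 2305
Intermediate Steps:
d = -14 (d = Mul(Rational(-1, 3), 42) = -14)
Add(Add(Mul(60, 91), d), b) = Add(Add(Mul(60, 91), -14), -3141) = Add(Add(5460, -14), -3141) = Add(5446, -3141) = 2305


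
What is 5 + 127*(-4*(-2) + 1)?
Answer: 1148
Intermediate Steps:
5 + 127*(-4*(-2) + 1) = 5 + 127*(8 + 1) = 5 + 127*9 = 5 + 1143 = 1148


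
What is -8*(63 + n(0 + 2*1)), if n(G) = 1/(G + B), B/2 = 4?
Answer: -2524/5 ≈ -504.80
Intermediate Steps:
B = 8 (B = 2*4 = 8)
n(G) = 1/(8 + G) (n(G) = 1/(G + 8) = 1/(8 + G))
-8*(63 + n(0 + 2*1)) = -8*(63 + 1/(8 + (0 + 2*1))) = -8*(63 + 1/(8 + (0 + 2))) = -8*(63 + 1/(8 + 2)) = -8*(63 + 1/10) = -8*(63 + ⅒) = -8*631/10 = -2524/5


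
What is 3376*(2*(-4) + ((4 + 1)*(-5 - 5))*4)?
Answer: -702208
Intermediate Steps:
3376*(2*(-4) + ((4 + 1)*(-5 - 5))*4) = 3376*(-8 + (5*(-10))*4) = 3376*(-8 - 50*4) = 3376*(-8 - 200) = 3376*(-208) = -702208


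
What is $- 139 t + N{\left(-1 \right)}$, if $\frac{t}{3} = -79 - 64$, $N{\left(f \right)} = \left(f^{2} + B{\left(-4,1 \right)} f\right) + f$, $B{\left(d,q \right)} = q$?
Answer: $59630$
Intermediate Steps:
$N{\left(f \right)} = f^{2} + 2 f$ ($N{\left(f \right)} = \left(f^{2} + 1 f\right) + f = \left(f^{2} + f\right) + f = \left(f + f^{2}\right) + f = f^{2} + 2 f$)
$t = -429$ ($t = 3 \left(-79 - 64\right) = 3 \left(-143\right) = -429$)
$- 139 t + N{\left(-1 \right)} = \left(-139\right) \left(-429\right) - \left(2 - 1\right) = 59631 - 1 = 59630$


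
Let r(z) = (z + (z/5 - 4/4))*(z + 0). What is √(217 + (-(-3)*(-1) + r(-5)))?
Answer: √249 ≈ 15.780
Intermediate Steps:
r(z) = z*(-1 + 6*z/5) (r(z) = (z + (z*(⅕) - 4*¼))*z = (z + (z/5 - 1))*z = (z + (-1 + z/5))*z = (-1 + 6*z/5)*z = z*(-1 + 6*z/5))
√(217 + (-(-3)*(-1) + r(-5))) = √(217 + (-(-3)*(-1) + (⅕)*(-5)*(-5 + 6*(-5)))) = √(217 + (-3*1 + (⅕)*(-5)*(-5 - 30))) = √(217 + (-3 + (⅕)*(-5)*(-35))) = √(217 + (-3 + 35)) = √(217 + 32) = √249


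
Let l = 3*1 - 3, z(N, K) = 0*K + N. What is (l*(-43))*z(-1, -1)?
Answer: 0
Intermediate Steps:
z(N, K) = N (z(N, K) = 0 + N = N)
l = 0 (l = 3 - 3 = 0)
(l*(-43))*z(-1, -1) = (0*(-43))*(-1) = 0*(-1) = 0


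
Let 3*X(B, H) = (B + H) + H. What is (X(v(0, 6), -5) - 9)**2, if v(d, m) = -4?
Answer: 1681/9 ≈ 186.78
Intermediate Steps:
X(B, H) = B/3 + 2*H/3 (X(B, H) = ((B + H) + H)/3 = (B + 2*H)/3 = B/3 + 2*H/3)
(X(v(0, 6), -5) - 9)**2 = (((1/3)*(-4) + (2/3)*(-5)) - 9)**2 = ((-4/3 - 10/3) - 9)**2 = (-14/3 - 9)**2 = (-41/3)**2 = 1681/9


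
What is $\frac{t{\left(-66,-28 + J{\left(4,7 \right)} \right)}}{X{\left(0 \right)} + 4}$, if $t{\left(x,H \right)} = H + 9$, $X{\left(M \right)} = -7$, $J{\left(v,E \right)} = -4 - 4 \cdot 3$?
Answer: $\frac{35}{3} \approx 11.667$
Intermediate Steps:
$J{\left(v,E \right)} = -16$ ($J{\left(v,E \right)} = -4 - 12 = -16$)
$t{\left(x,H \right)} = 9 + H$
$\frac{t{\left(-66,-28 + J{\left(4,7 \right)} \right)}}{X{\left(0 \right)} + 4} = \frac{9 - 44}{-7 + 4} = \frac{9 - 44}{-3} = \left(-35\right) \left(- \frac{1}{3}\right) = \frac{35}{3}$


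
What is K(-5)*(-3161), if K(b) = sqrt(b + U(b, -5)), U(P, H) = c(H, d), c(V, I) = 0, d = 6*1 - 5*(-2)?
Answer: -3161*I*sqrt(5) ≈ -7068.2*I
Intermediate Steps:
d = 16 (d = 6 + 10 = 16)
U(P, H) = 0
K(b) = sqrt(b) (K(b) = sqrt(b + 0) = sqrt(b))
K(-5)*(-3161) = sqrt(-5)*(-3161) = (I*sqrt(5))*(-3161) = -3161*I*sqrt(5)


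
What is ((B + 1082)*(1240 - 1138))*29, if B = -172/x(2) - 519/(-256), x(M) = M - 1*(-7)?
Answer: 1209608531/384 ≈ 3.1500e+6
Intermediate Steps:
x(M) = 7 + M (x(M) = M + 7 = 7 + M)
B = -39361/2304 (B = -172/(7 + 2) - 519/(-256) = -172/9 - 519*(-1/256) = -172*⅑ + 519/256 = -172/9 + 519/256 = -39361/2304 ≈ -17.084)
((B + 1082)*(1240 - 1138))*29 = ((-39361/2304 + 1082)*(1240 - 1138))*29 = ((2453567/2304)*102)*29 = (41710639/384)*29 = 1209608531/384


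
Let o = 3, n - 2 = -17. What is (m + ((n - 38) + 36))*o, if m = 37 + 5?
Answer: 75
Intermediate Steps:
n = -15 (n = 2 - 17 = -15)
m = 42
(m + ((n - 38) + 36))*o = (42 + ((-15 - 38) + 36))*3 = (42 + (-53 + 36))*3 = (42 - 17)*3 = 25*3 = 75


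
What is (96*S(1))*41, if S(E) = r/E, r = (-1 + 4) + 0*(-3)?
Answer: 11808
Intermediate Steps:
r = 3 (r = 3 + 0 = 3)
S(E) = 3/E
(96*S(1))*41 = (96*(3/1))*41 = (96*(3*1))*41 = (96*3)*41 = 288*41 = 11808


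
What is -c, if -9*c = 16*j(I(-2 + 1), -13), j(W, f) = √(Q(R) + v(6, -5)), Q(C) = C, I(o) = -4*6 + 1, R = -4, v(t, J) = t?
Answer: 16*√2/9 ≈ 2.5142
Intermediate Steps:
I(o) = -23 (I(o) = -24 + 1 = -23)
j(W, f) = √2 (j(W, f) = √(-4 + 6) = √2)
c = -16*√2/9 ≈ -2.5142
-c = -(-16)*√2/9 = 16*√2/9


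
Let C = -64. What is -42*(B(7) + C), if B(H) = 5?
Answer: 2478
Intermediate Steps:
-42*(B(7) + C) = -42*(5 - 64) = -42*(-59) = 2478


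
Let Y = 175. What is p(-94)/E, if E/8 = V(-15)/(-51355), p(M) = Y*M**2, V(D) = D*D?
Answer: -794102365/18 ≈ -4.4117e+7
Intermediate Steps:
V(D) = D**2
p(M) = 175*M**2
E = -360/10271 (E = 8*((-15)**2/(-51355)) = 8*(225*(-1/51355)) = 8*(-45/10271) = -360/10271 ≈ -0.035050)
p(-94)/E = (175*(-94)**2)/(-360/10271) = (175*8836)*(-10271/360) = 1546300*(-10271/360) = -794102365/18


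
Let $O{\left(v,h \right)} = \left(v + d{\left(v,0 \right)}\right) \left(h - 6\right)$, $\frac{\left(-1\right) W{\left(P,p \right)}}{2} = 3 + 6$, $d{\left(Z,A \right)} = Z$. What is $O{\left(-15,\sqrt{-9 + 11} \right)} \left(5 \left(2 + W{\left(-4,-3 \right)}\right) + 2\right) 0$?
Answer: $0$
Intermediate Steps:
$W{\left(P,p \right)} = -18$ ($W{\left(P,p \right)} = - 2 \left(3 + 6\right) = \left(-2\right) 9 = -18$)
$O{\left(v,h \right)} = 2 v \left(-6 + h\right)$ ($O{\left(v,h \right)} = \left(v + v\right) \left(h - 6\right) = 2 v \left(-6 + h\right)$)
$O{\left(-15,\sqrt{-9 + 11} \right)} \left(5 \left(2 + W{\left(-4,-3 \right)}\right) + 2\right) 0 = 2 \left(-15\right) \left(-6 + \sqrt{-9 + 11}\right) \left(5 \left(2 - 18\right) + 2\right) 0 = 2 \left(-15\right) \left(-6 + \sqrt{2}\right) \left(5 \left(-16\right) + 2\right) 0 = \left(180 - 30 \sqrt{2}\right) \left(-80 + 2\right) 0 = \left(180 - 30 \sqrt{2}\right) \left(\left(-78\right) 0\right) = \left(180 - 30 \sqrt{2}\right) 0 = 0$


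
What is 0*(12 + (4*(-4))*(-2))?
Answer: 0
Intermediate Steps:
0*(12 + (4*(-4))*(-2)) = 0*(12 - 16*(-2)) = 0*(12 + 32) = 0*44 = 0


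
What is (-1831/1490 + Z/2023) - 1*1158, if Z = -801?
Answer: -3495422263/3014270 ≈ -1159.6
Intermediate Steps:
(-1831/1490 + Z/2023) - 1*1158 = (-1831/1490 - 801/2023) - 1*1158 = (-1831*1/1490 - 801*1/2023) - 1158 = (-1831/1490 - 801/2023) - 1158 = -4897603/3014270 - 1158 = -3495422263/3014270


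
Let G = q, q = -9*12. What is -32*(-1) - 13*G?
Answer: 1436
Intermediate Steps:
q = -108
G = -108
-32*(-1) - 13*G = -32*(-1) - 13*(-108) = 32 + 1404 = 1436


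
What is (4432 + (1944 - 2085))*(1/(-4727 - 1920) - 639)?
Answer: -18225739294/6647 ≈ -2.7419e+6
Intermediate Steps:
(4432 + (1944 - 2085))*(1/(-4727 - 1920) - 639) = (4432 - 141)*(1/(-6647) - 639) = 4291*(-1/6647 - 639) = 4291*(-4247434/6647) = -18225739294/6647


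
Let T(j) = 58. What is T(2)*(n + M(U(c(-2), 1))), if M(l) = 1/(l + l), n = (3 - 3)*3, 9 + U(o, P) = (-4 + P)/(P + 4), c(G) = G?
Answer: -145/48 ≈ -3.0208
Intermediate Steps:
U(o, P) = -9 + (-4 + P)/(4 + P) (U(o, P) = -9 + (-4 + P)/(P + 4) = -9 + (-4 + P)/(4 + P))
n = 0 (n = 0*3 = 0)
M(l) = 1/(2*l)
T(2)*(n + M(U(c(-2), 1))) = 58*(0 + 1/(2*((8*(-5 - 1*1)/(4 + 1))))) = 58*(0 + 1/(2*((8*(-5 - 1)/5)))) = 58*(0 + 1/(2*((8*(⅕)*(-6))))) = 58*(0 + 1/(2*(-48/5))) = 58*(0 + (½)*(-5/48)) = 58*(0 - 5/96) = 58*(-5/96) = -145/48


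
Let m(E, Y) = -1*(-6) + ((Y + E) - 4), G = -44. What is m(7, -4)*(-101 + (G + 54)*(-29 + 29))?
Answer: -505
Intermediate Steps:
m(E, Y) = 2 + E + Y (m(E, Y) = 6 + ((E + Y) - 4) = 6 + (-4 + E + Y) = 2 + E + Y)
m(7, -4)*(-101 + (G + 54)*(-29 + 29)) = (2 + 7 - 4)*(-101 + (-44 + 54)*(-29 + 29)) = 5*(-101 + 10*0) = 5*(-101 + 0) = 5*(-101) = -505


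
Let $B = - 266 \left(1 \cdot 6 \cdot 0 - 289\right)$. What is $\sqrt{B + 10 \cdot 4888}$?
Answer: $\sqrt{125754} \approx 354.62$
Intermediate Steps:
$B = 76874$ ($B = - 266 \left(6 \cdot 0 - 289\right) = - 266 \left(0 - 289\right) = \left(-266\right) \left(-289\right) = 76874$)
$\sqrt{B + 10 \cdot 4888} = \sqrt{76874 + 10 \cdot 4888} = \sqrt{76874 + 48880} = \sqrt{125754}$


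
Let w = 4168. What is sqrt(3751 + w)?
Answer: sqrt(7919) ≈ 88.989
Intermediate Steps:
sqrt(3751 + w) = sqrt(3751 + 4168) = sqrt(7919)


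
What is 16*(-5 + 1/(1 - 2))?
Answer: -96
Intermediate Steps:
16*(-5 + 1/(1 - 2)) = 16*(-5 + 1/(-1)) = 16*(-5 - 1) = 16*(-6) = -96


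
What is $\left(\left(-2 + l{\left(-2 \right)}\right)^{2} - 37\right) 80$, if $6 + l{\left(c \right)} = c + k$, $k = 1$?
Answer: $3520$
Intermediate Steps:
$l{\left(c \right)} = -5 + c$ ($l{\left(c \right)} = -6 + \left(c + 1\right) = -6 + \left(1 + c\right) = -5 + c$)
$\left(\left(-2 + l{\left(-2 \right)}\right)^{2} - 37\right) 80 = \left(\left(-2 - 7\right)^{2} - 37\right) 80 = \left(\left(-9\right)^{2} - 37\right) 80 = \left(81 - 37\right) 80 = 44 \cdot 80 = 3520$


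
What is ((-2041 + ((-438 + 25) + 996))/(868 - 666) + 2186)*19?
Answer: 4181083/101 ≈ 41397.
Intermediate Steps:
((-2041 + ((-438 + 25) + 996))/(868 - 666) + 2186)*19 = ((-2041 + (-413 + 996))/202 + 2186)*19 = ((-2041 + 583)*(1/202) + 2186)*19 = (-1458*1/202 + 2186)*19 = (-729/101 + 2186)*19 = (220057/101)*19 = 4181083/101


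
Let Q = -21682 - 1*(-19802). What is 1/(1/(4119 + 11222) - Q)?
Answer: 15341/28841081 ≈ 0.00053191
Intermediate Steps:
Q = -1880 (Q = -21682 + 19802 = -1880)
1/(1/(4119 + 11222) - Q) = 1/(1/(4119 + 11222) - 1*(-1880)) = 1/(1/15341 + 1880) = 1/(28841081/15341) = 15341/28841081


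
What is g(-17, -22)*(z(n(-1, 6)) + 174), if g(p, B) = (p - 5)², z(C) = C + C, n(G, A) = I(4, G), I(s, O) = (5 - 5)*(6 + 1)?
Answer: 84216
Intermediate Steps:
I(s, O) = 0 (I(s, O) = 0*7 = 0)
n(G, A) = 0
z(C) = 2*C
g(p, B) = (-5 + p)²
g(-17, -22)*(z(n(-1, 6)) + 174) = (-5 - 17)²*(2*0 + 174) = (-22)²*(0 + 174) = 484*174 = 84216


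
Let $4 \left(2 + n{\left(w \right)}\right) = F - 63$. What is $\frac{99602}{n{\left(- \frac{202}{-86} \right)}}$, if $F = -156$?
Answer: $- \frac{398408}{227} \approx -1755.1$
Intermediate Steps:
$n{\left(w \right)} = - \frac{227}{4}$ ($n{\left(w \right)} = -2 + \frac{-156 - 63}{4} = -2 + \frac{1}{4} \left(-219\right) = -2 - \frac{219}{4} = - \frac{227}{4}$)
$\frac{99602}{n{\left(- \frac{202}{-86} \right)}} = \frac{99602}{- \frac{227}{4}} = 99602 \left(- \frac{4}{227}\right) = - \frac{398408}{227}$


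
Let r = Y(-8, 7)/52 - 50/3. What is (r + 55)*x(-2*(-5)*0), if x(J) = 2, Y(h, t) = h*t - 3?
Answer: 5803/78 ≈ 74.397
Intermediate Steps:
Y(h, t) = -3 + h*t
r = -2777/156 (r = (-3 - 8*7)/52 - 50/3 = (-3 - 56)*(1/52) - 50*⅓ = -59*1/52 - 50/3 = -59/52 - 50/3 = -2777/156 ≈ -17.801)
(r + 55)*x(-2*(-5)*0) = (-2777/156 + 55)*2 = (5803/156)*2 = 5803/78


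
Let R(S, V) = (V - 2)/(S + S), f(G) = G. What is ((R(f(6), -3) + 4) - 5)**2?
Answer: 289/144 ≈ 2.0069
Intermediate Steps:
R(S, V) = (-2 + V)/(2*S) (R(S, V) = (-2 + V)/((2*S)) = (-2 + V)*(1/(2*S)) = (-2 + V)/(2*S))
((R(f(6), -3) + 4) - 5)**2 = (((1/2)*(-2 - 3)/6 + 4) - 5)**2 = (((1/2)*(1/6)*(-5) + 4) - 5)**2 = ((-5/12 + 4) - 5)**2 = (43/12 - 5)**2 = (-17/12)**2 = 289/144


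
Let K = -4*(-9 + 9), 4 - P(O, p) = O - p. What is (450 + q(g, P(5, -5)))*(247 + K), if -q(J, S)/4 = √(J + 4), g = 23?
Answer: 111150 - 2964*√3 ≈ 1.0602e+5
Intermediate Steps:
P(O, p) = 4 + p - O (P(O, p) = 4 - (O - p) = 4 + (p - O) = 4 + p - O)
q(J, S) = -4*√(4 + J) (q(J, S) = -4*√(J + 4) = -4*√(4 + J))
K = 0 (K = -4*0 = 0)
(450 + q(g, P(5, -5)))*(247 + K) = (450 - 4*√(4 + 23))*(247 + 0) = (450 - 12*√3)*247 = 111150 - 2964*√3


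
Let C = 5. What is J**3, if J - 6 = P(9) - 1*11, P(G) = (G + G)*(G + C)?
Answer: 15069223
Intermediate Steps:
P(G) = 2*G*(5 + G) (P(G) = (G + G)*(G + 5) = (2*G)*(5 + G) = 2*G*(5 + G))
J = 247 (J = 6 + (2*9*(5 + 9) - 1*11) = 6 + (2*9*14 - 11) = 6 + (252 - 11) = 6 + 241 = 247)
J**3 = 247**3 = 15069223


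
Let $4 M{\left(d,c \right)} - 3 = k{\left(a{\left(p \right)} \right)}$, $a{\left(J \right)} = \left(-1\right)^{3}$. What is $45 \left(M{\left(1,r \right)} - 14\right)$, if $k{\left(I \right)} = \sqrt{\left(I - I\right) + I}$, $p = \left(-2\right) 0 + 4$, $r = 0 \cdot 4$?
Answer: $- \frac{2385}{4} + \frac{45 i}{4} \approx -596.25 + 11.25 i$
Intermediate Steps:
$r = 0$
$p = 4$ ($p = 0 + 4 = 4$)
$a{\left(J \right)} = -1$
$k{\left(I \right)} = \sqrt{I}$ ($k{\left(I \right)} = \sqrt{0 + I} = \sqrt{I}$)
$M{\left(d,c \right)} = \frac{3}{4} + \frac{i}{4}$ ($M{\left(d,c \right)} = \frac{3}{4} + \frac{\sqrt{-1}}{4} = \frac{3}{4} + \frac{i}{4}$)
$45 \left(M{\left(1,r \right)} - 14\right) = 45 \left(\left(\frac{3}{4} + \frac{i}{4}\right) - 14\right) = 45 \left(- \frac{53}{4} + \frac{i}{4}\right) = - \frac{2385}{4} + \frac{45 i}{4}$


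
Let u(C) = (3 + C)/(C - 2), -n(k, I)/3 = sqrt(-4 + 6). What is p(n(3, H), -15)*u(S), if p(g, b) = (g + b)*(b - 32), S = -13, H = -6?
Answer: 470 + 94*sqrt(2) ≈ 602.94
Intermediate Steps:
n(k, I) = -3*sqrt(2) (n(k, I) = -3*sqrt(-4 + 6) = -3*sqrt(2))
u(C) = (3 + C)/(-2 + C)
p(g, b) = (-32 + b)*(b + g) (p(g, b) = (b + g)*(-32 + b) = (-32 + b)*(b + g))
p(n(3, H), -15)*u(S) = ((-15)**2 - 32*(-15) - (-96)*sqrt(2) - (-45)*sqrt(2))*((3 - 13)/(-2 - 13)) = (225 + 480 + 96*sqrt(2) + 45*sqrt(2))*(-10/(-15)) = (705 + 141*sqrt(2))*(-1/15*(-10)) = (705 + 141*sqrt(2))*(2/3) = 470 + 94*sqrt(2)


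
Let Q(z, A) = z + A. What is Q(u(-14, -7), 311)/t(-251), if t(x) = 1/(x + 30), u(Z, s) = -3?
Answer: -68068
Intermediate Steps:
Q(z, A) = A + z
t(x) = 1/(30 + x)
Q(u(-14, -7), 311)/t(-251) = (311 - 3)/(1/(30 - 251)) = 308/(1/(-221)) = 308/(-1/221) = 308*(-221) = -68068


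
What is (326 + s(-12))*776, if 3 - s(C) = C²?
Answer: 143560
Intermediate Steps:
s(C) = 3 - C²
(326 + s(-12))*776 = (326 + (3 - 1*(-12)²))*776 = (326 + (3 - 1*144))*776 = (326 + (3 - 144))*776 = (326 - 141)*776 = 185*776 = 143560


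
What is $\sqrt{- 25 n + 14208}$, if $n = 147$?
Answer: $\sqrt{10533} \approx 102.63$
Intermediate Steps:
$\sqrt{- 25 n + 14208} = \sqrt{\left(-25\right) 147 + 14208} = \sqrt{-3675 + 14208} = \sqrt{10533}$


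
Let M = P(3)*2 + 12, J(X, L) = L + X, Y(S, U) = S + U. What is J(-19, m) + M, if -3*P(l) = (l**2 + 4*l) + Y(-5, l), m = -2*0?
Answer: -59/3 ≈ -19.667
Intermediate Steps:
m = 0
P(l) = 5/3 - 5*l/3 - l**2/3 (P(l) = -((l**2 + 4*l) + (-5 + l))/3 = -(-5 + l**2 + 5*l)/3 = 5/3 - 5*l/3 - l**2/3)
M = -2/3 (M = (5/3 - 5/3*3 - 1/3*3**2)*2 + 12 = (5/3 - 5 - 1/3*9)*2 + 12 = (5/3 - 5 - 3)*2 + 12 = -19/3*2 + 12 = -38/3 + 12 = -2/3 ≈ -0.66667)
J(-19, m) + M = (0 - 19) - 2/3 = -19 - 2/3 = -59/3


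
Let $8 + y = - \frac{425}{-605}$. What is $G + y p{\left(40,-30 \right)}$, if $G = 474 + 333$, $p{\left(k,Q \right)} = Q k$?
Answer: $\frac{1157247}{121} \approx 9564.0$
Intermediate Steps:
$y = - \frac{883}{121}$ ($y = -8 - \frac{425}{-605} = -8 - - \frac{85}{121} = -8 + \frac{85}{121} = - \frac{883}{121} \approx -7.2975$)
$G = 807$
$G + y p{\left(40,-30 \right)} = 807 - \frac{883 \left(\left(-30\right) 40\right)}{121} = 807 - - \frac{1059600}{121} = 807 + \frac{1059600}{121} = \frac{1157247}{121}$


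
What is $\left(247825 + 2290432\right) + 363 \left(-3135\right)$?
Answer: $1400252$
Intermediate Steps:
$\left(247825 + 2290432\right) + 363 \left(-3135\right) = 2538257 - 1138005 = 1400252$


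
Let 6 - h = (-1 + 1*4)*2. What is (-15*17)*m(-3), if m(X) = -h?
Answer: 0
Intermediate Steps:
h = 0 (h = 6 - (-1 + 1*4)*2 = 6 - (-1 + 4)*2 = 6 - 3*2 = 6 - 1*6 = 6 - 6 = 0)
m(X) = 0 (m(X) = -1*0 = 0)
(-15*17)*m(-3) = -15*17*0 = -255*0 = 0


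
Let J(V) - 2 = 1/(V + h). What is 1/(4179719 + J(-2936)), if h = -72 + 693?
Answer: 2315/9676054114 ≈ 2.3925e-7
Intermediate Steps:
h = 621
J(V) = 2 + 1/(621 + V) (J(V) = 2 + 1/(V + 621) = 2 + 1/(621 + V))
1/(4179719 + J(-2936)) = 1/(4179719 + (1243 + 2*(-2936))/(621 - 2936)) = 1/(4179719 + (1243 - 5872)/(-2315)) = 1/(4179719 - 1/2315*(-4629)) = 1/(4179719 + 4629/2315) = 1/(9676054114/2315) = 2315/9676054114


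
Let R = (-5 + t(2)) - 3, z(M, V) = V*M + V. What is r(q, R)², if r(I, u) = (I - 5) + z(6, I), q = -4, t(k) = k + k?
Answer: 1369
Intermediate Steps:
z(M, V) = V + M*V (z(M, V) = M*V + V = V + M*V)
t(k) = 2*k
R = -4 (R = (-5 + 2*2) - 3 = (-5 + 4) - 3 = -1 - 3 = -4)
r(I, u) = -5 + 8*I (r(I, u) = (I - 5) + I*(1 + 6) = (-5 + I) + I*7 = (-5 + I) + 7*I = -5 + 8*I)
r(q, R)² = (-5 + 8*(-4))² = (-5 - 32)² = (-37)² = 1369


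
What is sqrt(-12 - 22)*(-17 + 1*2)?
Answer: -15*I*sqrt(34) ≈ -87.464*I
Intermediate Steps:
sqrt(-12 - 22)*(-17 + 1*2) = sqrt(-34)*(-17 + 2) = (I*sqrt(34))*(-15) = -15*I*sqrt(34)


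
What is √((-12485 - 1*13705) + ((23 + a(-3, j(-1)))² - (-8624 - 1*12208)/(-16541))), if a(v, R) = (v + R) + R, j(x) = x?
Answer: I*√144436801242/2363 ≈ 160.83*I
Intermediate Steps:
a(v, R) = v + 2*R (a(v, R) = (R + v) + R = v + 2*R)
√((-12485 - 1*13705) + ((23 + a(-3, j(-1)))² - (-8624 - 1*12208)/(-16541))) = √((-12485 - 1*13705) + ((23 + (-3 + 2*(-1)))² - (-8624 - 1*12208)/(-16541))) = √((-12485 - 13705) + ((23 + (-3 - 2))² - (-8624 - 12208)*(-1)/16541)) = √(-26190 + ((23 - 5)² - (-20832)*(-1)/16541)) = √(-26190 + (18² - 1*2976/2363)) = √(-26190 + (324 - 2976/2363)) = √(-26190 + 762636/2363) = √(-61124334/2363) = I*√144436801242/2363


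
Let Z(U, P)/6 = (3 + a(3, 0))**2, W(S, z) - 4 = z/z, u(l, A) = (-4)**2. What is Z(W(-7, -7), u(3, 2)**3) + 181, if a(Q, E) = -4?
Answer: 187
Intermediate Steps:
u(l, A) = 16
W(S, z) = 5 (W(S, z) = 4 + z/z = 4 + 1 = 5)
Z(U, P) = 6 (Z(U, P) = 6*(3 - 4)**2 = 6*(-1)**2 = 6*1 = 6)
Z(W(-7, -7), u(3, 2)**3) + 181 = 6 + 181 = 187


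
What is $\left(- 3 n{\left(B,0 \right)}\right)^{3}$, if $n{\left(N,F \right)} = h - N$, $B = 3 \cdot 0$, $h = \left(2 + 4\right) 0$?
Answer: $0$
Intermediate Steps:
$h = 0$ ($h = 6 \cdot 0 = 0$)
$B = 0$
$n{\left(N,F \right)} = - N$ ($n{\left(N,F \right)} = 0 - N = - N$)
$\left(- 3 n{\left(B,0 \right)}\right)^{3} = \left(- 3 \left(\left(-1\right) 0\right)\right)^{3} = \left(\left(-3\right) 0\right)^{3} = 0^{3} = 0$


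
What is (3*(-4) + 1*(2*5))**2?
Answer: 4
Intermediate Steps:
(3*(-4) + 1*(2*5))**2 = (-12 + 1*10)**2 = (-12 + 10)**2 = (-2)**2 = 4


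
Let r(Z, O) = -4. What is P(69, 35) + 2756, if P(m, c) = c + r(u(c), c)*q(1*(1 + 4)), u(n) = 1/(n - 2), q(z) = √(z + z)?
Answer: 2791 - 4*√10 ≈ 2778.4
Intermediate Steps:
q(z) = √2*√z (q(z) = √(2*z) = √2*√z)
u(n) = 1/(-2 + n)
P(m, c) = c - 4*√10 (P(m, c) = c - 4*√2*√(1*(1 + 4)) = c - 4*√2*√(1*5) = c - 4*√2*√5 = c - 4*√10)
P(69, 35) + 2756 = (35 - 4*√10) + 2756 = 2791 - 4*√10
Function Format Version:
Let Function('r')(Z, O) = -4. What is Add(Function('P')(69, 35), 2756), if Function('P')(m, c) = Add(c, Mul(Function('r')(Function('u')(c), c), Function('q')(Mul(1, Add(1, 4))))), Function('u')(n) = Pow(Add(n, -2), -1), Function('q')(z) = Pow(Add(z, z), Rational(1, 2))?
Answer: Add(2791, Mul(-4, Pow(10, Rational(1, 2)))) ≈ 2778.4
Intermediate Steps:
Function('q')(z) = Mul(Pow(2, Rational(1, 2)), Pow(z, Rational(1, 2))) (Function('q')(z) = Pow(Mul(2, z), Rational(1, 2)) = Mul(Pow(2, Rational(1, 2)), Pow(z, Rational(1, 2))))
Function('u')(n) = Pow(Add(-2, n), -1)
Function('P')(m, c) = Add(c, Mul(-4, Pow(10, Rational(1, 2)))) (Function('P')(m, c) = Add(c, Mul(-4, Mul(Pow(2, Rational(1, 2)), Pow(Mul(1, Add(1, 4)), Rational(1, 2))))) = Add(c, Mul(-4, Mul(Pow(2, Rational(1, 2)), Pow(Mul(1, 5), Rational(1, 2))))) = Add(c, Mul(-4, Mul(Pow(2, Rational(1, 2)), Pow(5, Rational(1, 2))))) = Add(c, Mul(-4, Pow(10, Rational(1, 2)))))
Add(Function('P')(69, 35), 2756) = Add(Add(35, Mul(-4, Pow(10, Rational(1, 2)))), 2756) = Add(2791, Mul(-4, Pow(10, Rational(1, 2))))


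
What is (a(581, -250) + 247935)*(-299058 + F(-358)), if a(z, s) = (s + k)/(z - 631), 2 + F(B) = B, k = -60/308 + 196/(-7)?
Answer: -20415413634177/275 ≈ -7.4238e+10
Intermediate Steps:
k = -2171/77 (k = -60*1/308 + 196*(-⅐) = -15/77 - 28 = -2171/77 ≈ -28.195)
F(B) = -2 + B
a(z, s) = (-2171/77 + s)/(-631 + z) (a(z, s) = (s - 2171/77)/(z - 631) = (-2171/77 + s)/(-631 + z))
(a(581, -250) + 247935)*(-299058 + F(-358)) = ((-2171/77 - 250)/(-631 + 581) + 247935)*(-299058 + (-2 - 358)) = (-21421/77/(-50) + 247935)*(-299058 - 360) = (-1/50*(-21421/77) + 247935)*(-299418) = (21421/3850 + 247935)*(-299418) = (954571171/3850)*(-299418) = -20415413634177/275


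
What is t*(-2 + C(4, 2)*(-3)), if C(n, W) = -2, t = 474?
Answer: 1896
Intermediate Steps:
t*(-2 + C(4, 2)*(-3)) = 474*(-2 - 2*(-3)) = 474*(-2 + 6) = 474*4 = 1896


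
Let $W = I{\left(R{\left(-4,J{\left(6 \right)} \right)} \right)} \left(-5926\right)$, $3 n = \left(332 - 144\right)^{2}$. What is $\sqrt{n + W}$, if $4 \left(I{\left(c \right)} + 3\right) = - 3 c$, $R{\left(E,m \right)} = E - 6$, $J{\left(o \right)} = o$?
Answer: $\frac{i \sqrt{133971}}{3} \approx 122.01 i$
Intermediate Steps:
$n = \frac{35344}{3}$ ($n = \frac{\left(332 - 144\right)^{2}}{3} = \frac{188^{2}}{3} = \frac{1}{3} \cdot 35344 = \frac{35344}{3} \approx 11781.0$)
$R{\left(E,m \right)} = -6 + E$ ($R{\left(E,m \right)} = E - 6 = -6 + E$)
$I{\left(c \right)} = -3 - \frac{3 c}{4}$ ($I{\left(c \right)} = -3 + \frac{\left(-3\right) c}{4} = -3 - \frac{3 c}{4}$)
$W = -26667$ ($W = \left(-3 - \frac{3 \left(-6 - 4\right)}{4}\right) \left(-5926\right) = \left(-3 - - \frac{15}{2}\right) \left(-5926\right) = \left(-3 + \frac{15}{2}\right) \left(-5926\right) = \frac{9}{2} \left(-5926\right) = -26667$)
$\sqrt{n + W} = \sqrt{\frac{35344}{3} - 26667} = \sqrt{- \frac{44657}{3}} = \frac{i \sqrt{133971}}{3}$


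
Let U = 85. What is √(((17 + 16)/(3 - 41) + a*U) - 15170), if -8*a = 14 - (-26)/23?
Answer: I*√2927865914/437 ≈ 123.82*I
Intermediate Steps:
a = -87/46 (a = -(14 - (-26)/23)/8 = -(14 - 1*(-26/23))/8 = -(14 + 26/23)/8 = -⅛*348/23 = -87/46 ≈ -1.8913)
√(((17 + 16)/(3 - 41) + a*U) - 15170) = √(((17 + 16)/(3 - 41) - 87/46*85) - 15170) = √((33/(-38) - 7395/46) - 15170) = √((33*(-1/38) - 7395/46) - 15170) = √((-33/38 - 7395/46) - 15170) = √(-70632/437 - 15170) = √(-6699922/437) = I*√2927865914/437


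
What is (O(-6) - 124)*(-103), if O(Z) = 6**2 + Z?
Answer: 9682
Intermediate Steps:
O(Z) = 36 + Z
(O(-6) - 124)*(-103) = ((36 - 6) - 124)*(-103) = (30 - 124)*(-103) = -94*(-103) = 9682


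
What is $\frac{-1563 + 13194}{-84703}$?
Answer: $- \frac{11631}{84703} \approx -0.13732$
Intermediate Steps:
$\frac{-1563 + 13194}{-84703} = 11631 \left(- \frac{1}{84703}\right) = - \frac{11631}{84703}$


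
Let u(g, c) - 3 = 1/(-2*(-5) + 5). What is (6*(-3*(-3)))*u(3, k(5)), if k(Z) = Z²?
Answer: 828/5 ≈ 165.60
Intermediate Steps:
u(g, c) = 46/15 (u(g, c) = 3 + 1/(-2*(-5) + 5) = 3 + 1/(10 + 5) = 3 + 1/15 = 46/15)
(6*(-3*(-3)))*u(3, k(5)) = (6*(-3*(-3)))*(46/15) = (6*9)*(46/15) = 54*(46/15) = 828/5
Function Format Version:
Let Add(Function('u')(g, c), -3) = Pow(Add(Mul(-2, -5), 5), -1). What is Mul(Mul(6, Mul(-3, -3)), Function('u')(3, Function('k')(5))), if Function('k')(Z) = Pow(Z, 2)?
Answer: Rational(828, 5) ≈ 165.60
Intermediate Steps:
Function('u')(g, c) = Rational(46, 15) (Function('u')(g, c) = Add(3, Pow(Add(Mul(-2, -5), 5), -1)) = Add(3, Pow(Add(10, 5), -1)) = Add(3, Pow(15, -1)) = Add(3, Rational(1, 15)) = Rational(46, 15))
Mul(Mul(6, Mul(-3, -3)), Function('u')(3, Function('k')(5))) = Mul(Mul(6, Mul(-3, -3)), Rational(46, 15)) = Mul(Mul(6, 9), Rational(46, 15)) = Mul(54, Rational(46, 15)) = Rational(828, 5)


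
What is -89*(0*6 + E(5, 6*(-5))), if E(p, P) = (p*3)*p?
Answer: -6675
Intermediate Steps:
E(p, P) = 3*p² (E(p, P) = (3*p)*p = 3*p²)
-89*(0*6 + E(5, 6*(-5))) = -89*(0*6 + 3*5²) = -89*(0 + 3*25) = -89*(0 + 75) = -89*75 = -6675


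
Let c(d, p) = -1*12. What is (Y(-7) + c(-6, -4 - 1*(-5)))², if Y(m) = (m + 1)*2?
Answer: 576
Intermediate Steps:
c(d, p) = -12
Y(m) = 2 + 2*m (Y(m) = (1 + m)*2 = 2 + 2*m)
(Y(-7) + c(-6, -4 - 1*(-5)))² = ((2 + 2*(-7)) - 12)² = ((2 - 14) - 12)² = (-12 - 12)² = (-24)² = 576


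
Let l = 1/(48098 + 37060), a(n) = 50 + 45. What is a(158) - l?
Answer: 8090009/85158 ≈ 95.000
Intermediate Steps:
a(n) = 95
l = 1/85158 ≈ 1.1743e-5
a(158) - l = 95 - 1*1/85158 = 95 - 1/85158 = 8090009/85158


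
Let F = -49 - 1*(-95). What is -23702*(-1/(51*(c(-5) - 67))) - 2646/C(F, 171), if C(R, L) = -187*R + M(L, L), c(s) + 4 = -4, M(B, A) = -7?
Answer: -193929568/32929425 ≈ -5.8893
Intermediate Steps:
F = 46 (F = -49 + 95 = 46)
c(s) = -8 (c(s) = -4 - 4 = -8)
C(R, L) = -7 - 187*R (C(R, L) = -187*R - 7 = -7 - 187*R)
-23702*(-1/(51*(c(-5) - 67))) - 2646/C(F, 171) = -23702*(-1/(51*(-8 - 67))) - 2646/(-7 - 187*46) = -23702/((-75*(-51))) - 2646/(-7 - 8602) = -23702/3825 - 2646/(-8609) = -23702*1/3825 - 2646*(-1/8609) = -23702/3825 + 2646/8609 = -193929568/32929425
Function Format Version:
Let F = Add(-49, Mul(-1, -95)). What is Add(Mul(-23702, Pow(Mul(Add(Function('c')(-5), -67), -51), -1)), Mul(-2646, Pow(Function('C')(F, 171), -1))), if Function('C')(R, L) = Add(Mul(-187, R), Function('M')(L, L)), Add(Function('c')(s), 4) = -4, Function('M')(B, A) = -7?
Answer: Rational(-193929568, 32929425) ≈ -5.8893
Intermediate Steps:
F = 46 (F = Add(-49, 95) = 46)
Function('c')(s) = -8 (Function('c')(s) = Add(-4, -4) = -8)
Function('C')(R, L) = Add(-7, Mul(-187, R)) (Function('C')(R, L) = Add(Mul(-187, R), -7) = Add(-7, Mul(-187, R)))
Add(Mul(-23702, Pow(Mul(Add(Function('c')(-5), -67), -51), -1)), Mul(-2646, Pow(Function('C')(F, 171), -1))) = Add(Mul(-23702, Pow(Mul(Add(-8, -67), -51), -1)), Mul(-2646, Pow(Add(-7, Mul(-187, 46)), -1))) = Add(Mul(-23702, Pow(Mul(-75, -51), -1)), Mul(-2646, Pow(Add(-7, -8602), -1))) = Add(Mul(-23702, Pow(3825, -1)), Mul(-2646, Pow(-8609, -1))) = Add(Mul(-23702, Rational(1, 3825)), Mul(-2646, Rational(-1, 8609))) = Add(Rational(-23702, 3825), Rational(2646, 8609)) = Rational(-193929568, 32929425)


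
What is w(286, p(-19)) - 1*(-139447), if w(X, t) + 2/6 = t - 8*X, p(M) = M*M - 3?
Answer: 412550/3 ≈ 1.3752e+5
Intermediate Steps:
p(M) = -3 + M² (p(M) = M² - 3 = -3 + M²)
w(X, t) = -⅓ + t - 8*X (w(X, t) = -⅓ + (t - 8*X) = -⅓ + t - 8*X)
w(286, p(-19)) - 1*(-139447) = (-⅓ + (-3 + (-19)²) - 8*286) - 1*(-139447) = (-⅓ + (-3 + 361) - 2288) + 139447 = (-⅓ + 358 - 2288) + 139447 = -5791/3 + 139447 = 412550/3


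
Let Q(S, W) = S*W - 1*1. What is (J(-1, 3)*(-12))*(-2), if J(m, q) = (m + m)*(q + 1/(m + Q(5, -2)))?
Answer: -140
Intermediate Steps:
Q(S, W) = -1 + S*W (Q(S, W) = S*W - 1 = -1 + S*W)
J(m, q) = 2*m*(q + 1/(-11 + m)) (J(m, q) = (m + m)*(q + 1/(m + (-1 + 5*(-2)))) = (2*m)*(q + 1/(m + (-1 - 10))) = (2*m)*(q + 1/(m - 11)) = (2*m)*(q + 1/(-11 + m)) = 2*m*(q + 1/(-11 + m)))
(J(-1, 3)*(-12))*(-2) = ((2*(-1)*(1 - 11*3 - 1*3)/(-11 - 1))*(-12))*(-2) = ((2*(-1)*(1 - 33 - 3)/(-12))*(-12))*(-2) = ((2*(-1)*(-1/12)*(-35))*(-12))*(-2) = -35/6*(-12)*(-2) = 70*(-2) = -140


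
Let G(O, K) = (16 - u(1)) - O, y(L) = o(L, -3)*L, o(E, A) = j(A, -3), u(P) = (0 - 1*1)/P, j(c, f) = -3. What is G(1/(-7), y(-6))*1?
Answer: 120/7 ≈ 17.143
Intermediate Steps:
u(P) = -1/P (u(P) = (0 - 1)/P = -1/P)
o(E, A) = -3
y(L) = -3*L
G(O, K) = 17 - O (G(O, K) = (16 - (-1)/1) - O = (16 - (-1)) - O = (16 - 1*(-1)) - O = (16 + 1) - O = 17 - O)
G(1/(-7), y(-6))*1 = (17 - 1/(-7))*1 = (17 - 1*(-1/7))*1 = (17 + 1/7)*1 = (120/7)*1 = 120/7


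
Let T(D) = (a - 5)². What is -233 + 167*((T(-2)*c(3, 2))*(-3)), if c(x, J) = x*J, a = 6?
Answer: -3239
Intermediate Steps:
c(x, J) = J*x
T(D) = 1 (T(D) = (6 - 5)² = 1² = 1)
-233 + 167*((T(-2)*c(3, 2))*(-3)) = -233 + 167*((1*(2*3))*(-3)) = -233 + 167*((1*6)*(-3)) = -233 + 167*(6*(-3)) = -233 + 167*(-18) = -233 - 3006 = -3239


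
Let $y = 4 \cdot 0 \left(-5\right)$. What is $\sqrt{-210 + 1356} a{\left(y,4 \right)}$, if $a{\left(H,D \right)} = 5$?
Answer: $5 \sqrt{1146} \approx 169.26$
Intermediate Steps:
$y = 0$ ($y = 0 \left(-5\right) = 0$)
$\sqrt{-210 + 1356} a{\left(y,4 \right)} = \sqrt{-210 + 1356} \cdot 5 = \sqrt{1146} \cdot 5 = 5 \sqrt{1146}$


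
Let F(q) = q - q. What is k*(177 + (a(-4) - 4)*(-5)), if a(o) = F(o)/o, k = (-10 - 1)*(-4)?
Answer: 8668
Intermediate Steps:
F(q) = 0
k = 44 (k = -11*(-4) = 44)
a(o) = 0 (a(o) = 0/o = 0)
k*(177 + (a(-4) - 4)*(-5)) = 44*(177 + (0 - 4)*(-5)) = 44*(177 - 4*(-5)) = 44*(177 + 20) = 44*197 = 8668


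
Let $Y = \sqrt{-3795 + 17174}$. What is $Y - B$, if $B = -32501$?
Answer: $32501 + \sqrt{13379} \approx 32617.0$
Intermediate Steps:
$Y = \sqrt{13379} \approx 115.67$
$Y - B = \sqrt{13379} - -32501 = \sqrt{13379} + 32501 = 32501 + \sqrt{13379}$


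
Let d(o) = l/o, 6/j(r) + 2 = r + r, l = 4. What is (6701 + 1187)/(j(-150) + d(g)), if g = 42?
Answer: 25012848/239 ≈ 1.0466e+5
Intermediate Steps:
j(r) = 6/(-2 + 2*r) (j(r) = 6/(-2 + (r + r)) = 6/(-2 + 2*r))
d(o) = 4/o
(6701 + 1187)/(j(-150) + d(g)) = (6701 + 1187)/(3/(-1 - 150) + 4/42) = 7888/(3/(-151) + 4*(1/42)) = 7888/(3*(-1/151) + 2/21) = 7888/(-3/151 + 2/21) = 7888/(239/3171) = 7888*(3171/239) = 25012848/239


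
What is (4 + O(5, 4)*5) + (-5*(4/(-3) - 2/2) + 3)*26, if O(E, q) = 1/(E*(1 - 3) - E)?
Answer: 385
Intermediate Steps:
O(E, q) = -1/(3*E) (O(E, q) = 1/(E*(-2) - E) = 1/(-2*E - E) = 1/(-3*E) = -1/(3*E))
(4 + O(5, 4)*5) + (-5*(4/(-3) - 2/2) + 3)*26 = (4 - 1/3/5*5) + (-5*(4/(-3) - 2/2) + 3)*26 = (4 - 1/3*1/5*5) + (-5*(4*(-1/3) - 2*1/2) + 3)*26 = (4 - 1/15*5) + (-5*(-4/3 - 1) + 3)*26 = (4 - 1/3) + (-5*(-7/3) + 3)*26 = 11/3 + (35/3 + 3)*26 = 11/3 + (44/3)*26 = 11/3 + 1144/3 = 385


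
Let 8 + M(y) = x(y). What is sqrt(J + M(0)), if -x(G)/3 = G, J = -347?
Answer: I*sqrt(355) ≈ 18.841*I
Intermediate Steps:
x(G) = -3*G
M(y) = -8 - 3*y
sqrt(J + M(0)) = sqrt(-347 + (-8 - 3*0)) = sqrt(-347 + (-8 + 0)) = sqrt(-347 - 8) = sqrt(-355) = I*sqrt(355)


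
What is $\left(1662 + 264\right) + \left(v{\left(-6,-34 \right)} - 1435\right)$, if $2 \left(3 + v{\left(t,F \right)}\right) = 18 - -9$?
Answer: $\frac{1003}{2} \approx 501.5$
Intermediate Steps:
$v{\left(t,F \right)} = \frac{21}{2}$ ($v{\left(t,F \right)} = -3 + \frac{18 - -9}{2} = -3 + \frac{18 + 9}{2} = -3 + \frac{1}{2} \cdot 27 = -3 + \frac{27}{2} = \frac{21}{2}$)
$\left(1662 + 264\right) + \left(v{\left(-6,-34 \right)} - 1435\right) = \left(1662 + 264\right) + \left(\frac{21}{2} - 1435\right) = 1926 + \left(\frac{21}{2} - 1435\right) = 1926 - \frac{2849}{2} = \frac{1003}{2}$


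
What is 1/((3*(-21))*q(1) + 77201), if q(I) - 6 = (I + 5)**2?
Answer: 1/74555 ≈ 1.3413e-5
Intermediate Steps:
q(I) = 6 + (5 + I)**2 (q(I) = 6 + (I + 5)**2 = 6 + (5 + I)**2)
1/((3*(-21))*q(1) + 77201) = 1/((3*(-21))*(6 + (5 + 1)**2) + 77201) = 1/(-63*(6 + 6**2) + 77201) = 1/(-63*(6 + 36) + 77201) = 1/(-63*42 + 77201) = 1/(-2646 + 77201) = 1/74555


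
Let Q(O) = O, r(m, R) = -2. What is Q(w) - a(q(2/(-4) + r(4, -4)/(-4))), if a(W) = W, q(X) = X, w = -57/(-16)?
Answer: 57/16 ≈ 3.5625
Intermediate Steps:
w = 57/16 (w = -57*(-1/16) = 57/16 ≈ 3.5625)
Q(w) - a(q(2/(-4) + r(4, -4)/(-4))) = 57/16 - (2/(-4) - 2/(-4)) = 57/16 - (2*(-¼) - 2*(-¼)) = 57/16 - (-½ + ½) = 57/16 - 1*0 = 57/16 + 0 = 57/16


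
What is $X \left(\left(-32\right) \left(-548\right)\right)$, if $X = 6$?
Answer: $105216$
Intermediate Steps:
$X \left(\left(-32\right) \left(-548\right)\right) = 6 \left(\left(-32\right) \left(-548\right)\right) = 6 \cdot 17536 = 105216$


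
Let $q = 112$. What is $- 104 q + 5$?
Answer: $-11643$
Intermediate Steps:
$- 104 q + 5 = \left(-104\right) 112 + 5 = -11648 + 5 = -11643$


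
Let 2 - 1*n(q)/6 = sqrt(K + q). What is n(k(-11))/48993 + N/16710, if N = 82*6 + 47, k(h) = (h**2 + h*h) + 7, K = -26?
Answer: 8869249/272891010 - 2*sqrt(223)/16331 ≈ 0.030672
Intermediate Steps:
k(h) = 7 + 2*h**2 (k(h) = (h**2 + h**2) + 7 = 2*h**2 + 7 = 7 + 2*h**2)
N = 539 (N = 492 + 47 = 539)
n(q) = 12 - 6*sqrt(-26 + q)
n(k(-11))/48993 + N/16710 = (12 - 6*sqrt(-26 + (7 + 2*(-11)**2)))/48993 + 539/16710 = (12 - 6*sqrt(-26 + (7 + 2*121)))*(1/48993) + 539*(1/16710) = (12 - 6*sqrt(-26 + (7 + 242)))*(1/48993) + 539/16710 = (12 - 6*sqrt(-26 + 249))*(1/48993) + 539/16710 = (12 - 6*sqrt(223))*(1/48993) + 539/16710 = (4/16331 - 2*sqrt(223)/16331) + 539/16710 = 8869249/272891010 - 2*sqrt(223)/16331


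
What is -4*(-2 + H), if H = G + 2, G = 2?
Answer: -8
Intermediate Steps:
H = 4 (H = 2 + 2 = 4)
-4*(-2 + H) = -4*(-2 + 4) = -4*2 = -8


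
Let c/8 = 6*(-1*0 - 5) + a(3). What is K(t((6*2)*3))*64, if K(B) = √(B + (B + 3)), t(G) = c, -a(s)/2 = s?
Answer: 64*I*√573 ≈ 1532.0*I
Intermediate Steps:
a(s) = -2*s
c = -288 (c = 8*(6*(-1*0 - 5) - 2*3) = 8*(6*(0 - 5) - 6) = 8*(6*(-5) - 6) = 8*(-30 - 6) = 8*(-36) = -288)
t(G) = -288
K(B) = √(3 + 2*B) (K(B) = √(B + (3 + B)) = √(3 + 2*B))
K(t((6*2)*3))*64 = √(3 + 2*(-288))*64 = √(3 - 576)*64 = √(-573)*64 = (I*√573)*64 = 64*I*√573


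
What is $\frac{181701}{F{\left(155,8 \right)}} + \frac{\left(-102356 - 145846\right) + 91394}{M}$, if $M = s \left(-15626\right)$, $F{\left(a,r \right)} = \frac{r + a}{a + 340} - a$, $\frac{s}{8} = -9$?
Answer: $- \frac{3162600804148}{2691805077} \approx -1174.9$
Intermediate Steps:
$s = -72$ ($s = 8 \left(-9\right) = -72$)
$F{\left(a,r \right)} = - a + \frac{a + r}{340 + a}$ ($F{\left(a,r \right)} = \frac{a + r}{340 + a} - a = - a + \frac{a + r}{340 + a}$)
$M = 1125072$ ($M = \left(-72\right) \left(-15626\right) = 1125072$)
$\frac{181701}{F{\left(155,8 \right)}} + \frac{\left(-102356 - 145846\right) + 91394}{M} = \frac{181701}{\frac{1}{340 + 155} \left(8 - 155^{2} - 52545\right)} + \frac{\left(-102356 - 145846\right) + 91394}{1125072} = \frac{181701}{\frac{1}{495} \left(8 - 24025 - 52545\right)} + \left(-248202 + 91394\right) \frac{1}{1125072} = \frac{181701}{\frac{1}{495} \left(8 - 24025 - 52545\right)} - \frac{19601}{140634} = \frac{181701}{\frac{1}{495} \left(-76562\right)} - \frac{19601}{140634} = \frac{181701}{- \frac{76562}{495}} - \frac{19601}{140634} = 181701 \left(- \frac{495}{76562}\right) - \frac{19601}{140634} = - \frac{89941995}{76562} - \frac{19601}{140634} = - \frac{3162600804148}{2691805077}$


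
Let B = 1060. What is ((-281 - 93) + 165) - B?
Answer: -1269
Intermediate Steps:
((-281 - 93) + 165) - B = ((-281 - 93) + 165) - 1*1060 = (-374 + 165) - 1060 = -209 - 1060 = -1269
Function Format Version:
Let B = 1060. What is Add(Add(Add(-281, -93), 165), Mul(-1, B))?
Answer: -1269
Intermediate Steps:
Add(Add(Add(-281, -93), 165), Mul(-1, B)) = Add(Add(Add(-281, -93), 165), Mul(-1, 1060)) = Add(Add(-374, 165), -1060) = Add(-209, -1060) = -1269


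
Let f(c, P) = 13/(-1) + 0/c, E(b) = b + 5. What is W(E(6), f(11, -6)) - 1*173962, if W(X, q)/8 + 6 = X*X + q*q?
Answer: -171690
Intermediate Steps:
E(b) = 5 + b
f(c, P) = -13 (f(c, P) = 13*(-1) + 0 = -13 + 0 = -13)
W(X, q) = -48 + 8*X**2 + 8*q**2 (W(X, q) = -48 + 8*(X*X + q*q) = -48 + 8*(X**2 + q**2) = -48 + (8*X**2 + 8*q**2) = -48 + 8*X**2 + 8*q**2)
W(E(6), f(11, -6)) - 1*173962 = (-48 + 8*(5 + 6)**2 + 8*(-13)**2) - 1*173962 = (-48 + 8*11**2 + 8*169) - 173962 = (-48 + 8*121 + 1352) - 173962 = (-48 + 968 + 1352) - 173962 = 2272 - 173962 = -171690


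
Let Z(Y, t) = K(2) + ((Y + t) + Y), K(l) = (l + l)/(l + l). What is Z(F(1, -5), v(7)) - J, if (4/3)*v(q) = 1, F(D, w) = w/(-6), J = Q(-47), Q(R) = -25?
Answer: 341/12 ≈ 28.417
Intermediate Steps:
J = -25
K(l) = 1 (K(l) = (2*l)/((2*l)) = (2*l)*(1/(2*l)) = 1)
F(D, w) = -w/6 (F(D, w) = w*(-⅙) = -w/6)
v(q) = ¾ (v(q) = (¾)*1 = ¾)
Z(Y, t) = 1 + t + 2*Y (Z(Y, t) = 1 + ((Y + t) + Y) = 1 + (t + 2*Y) = 1 + t + 2*Y)
Z(F(1, -5), v(7)) - J = (1 + ¾ + 2*(-⅙*(-5))) - 1*(-25) = (1 + ¾ + 2*(⅚)) + 25 = (1 + ¾ + 5/3) + 25 = 41/12 + 25 = 341/12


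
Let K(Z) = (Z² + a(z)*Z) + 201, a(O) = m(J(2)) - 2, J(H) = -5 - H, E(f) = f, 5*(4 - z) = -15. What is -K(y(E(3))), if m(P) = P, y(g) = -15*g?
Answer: -2631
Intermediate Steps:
z = 7 (z = 4 - ⅕*(-15) = 4 + 3 = 7)
a(O) = -9 (a(O) = (-5 - 1*2) - 2 = (-5 - 2) - 2 = -7 - 2 = -9)
K(Z) = 201 + Z² - 9*Z (K(Z) = (Z² - 9*Z) + 201 = 201 + Z² - 9*Z)
-K(y(E(3))) = -(201 + (-15*3)² - (-135)*3) = -(201 + (-45)² - 9*(-45)) = -(201 + 2025 + 405) = -1*2631 = -2631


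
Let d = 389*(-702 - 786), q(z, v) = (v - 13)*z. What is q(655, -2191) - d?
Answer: -864788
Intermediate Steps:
q(z, v) = z*(-13 + v) (q(z, v) = (-13 + v)*z = z*(-13 + v))
d = -578832 (d = 389*(-1488) = -578832)
q(655, -2191) - d = 655*(-13 - 2191) - 1*(-578832) = 655*(-2204) + 578832 = -1443620 + 578832 = -864788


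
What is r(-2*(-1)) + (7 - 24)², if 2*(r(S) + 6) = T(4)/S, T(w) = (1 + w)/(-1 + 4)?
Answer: 3401/12 ≈ 283.42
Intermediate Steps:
T(w) = ⅓ + w/3 (T(w) = (1 + w)/3 = (1 + w)*(⅓) = ⅓ + w/3)
r(S) = -6 + 5/(6*S) (r(S) = -6 + ((⅓ + (⅓)*4)/S)/2 = -6 + ((⅓ + 4/3)/S)/2 = -6 + (5/(3*S))/2 = -6 + 5/(6*S))
r(-2*(-1)) + (7 - 24)² = (-6 + 5/(6*((-2*(-1))))) + (7 - 24)² = (-6 + (⅚)/2) + (-17)² = (-6 + (⅚)*(½)) + 289 = (-6 + 5/12) + 289 = -67/12 + 289 = 3401/12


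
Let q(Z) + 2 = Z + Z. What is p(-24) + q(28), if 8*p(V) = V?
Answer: 51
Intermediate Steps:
p(V) = V/8
q(Z) = -2 + 2*Z (q(Z) = -2 + (Z + Z) = -2 + 2*Z)
p(-24) + q(28) = (1/8)*(-24) + (-2 + 2*28) = -3 + (-2 + 56) = -3 + 54 = 51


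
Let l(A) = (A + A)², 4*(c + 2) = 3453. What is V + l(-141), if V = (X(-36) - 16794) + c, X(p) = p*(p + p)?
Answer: 264733/4 ≈ 66183.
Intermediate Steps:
c = 3445/4 (c = -2 + (¼)*3453 = -2 + 3453/4 = 3445/4 ≈ 861.25)
l(A) = 4*A² (l(A) = (2*A)² = 4*A²)
X(p) = 2*p² (X(p) = p*(2*p) = 2*p²)
V = -53363/4 (V = (2*(-36)² - 16794) + 3445/4 = (2*1296 - 16794) + 3445/4 = (2592 - 16794) + 3445/4 = -14202 + 3445/4 = -53363/4 ≈ -13341.)
V + l(-141) = -53363/4 + 4*(-141)² = -53363/4 + 4*19881 = -53363/4 + 79524 = 264733/4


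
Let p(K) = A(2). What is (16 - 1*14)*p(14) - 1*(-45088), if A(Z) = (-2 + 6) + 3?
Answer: 45102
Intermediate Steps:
A(Z) = 7 (A(Z) = 4 + 3 = 7)
p(K) = 7
(16 - 1*14)*p(14) - 1*(-45088) = (16 - 1*14)*7 - 1*(-45088) = (16 - 14)*7 + 45088 = 2*7 + 45088 = 14 + 45088 = 45102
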